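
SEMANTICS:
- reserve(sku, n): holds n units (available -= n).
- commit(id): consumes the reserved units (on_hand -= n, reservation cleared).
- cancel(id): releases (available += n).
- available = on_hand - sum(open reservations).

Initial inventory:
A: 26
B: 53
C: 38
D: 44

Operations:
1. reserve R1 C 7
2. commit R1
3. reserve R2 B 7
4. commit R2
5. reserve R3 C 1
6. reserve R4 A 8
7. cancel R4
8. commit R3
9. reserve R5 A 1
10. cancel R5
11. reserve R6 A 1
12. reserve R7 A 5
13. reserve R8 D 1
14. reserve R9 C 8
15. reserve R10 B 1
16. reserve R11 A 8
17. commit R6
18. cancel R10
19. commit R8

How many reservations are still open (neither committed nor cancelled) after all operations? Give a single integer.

Answer: 3

Derivation:
Step 1: reserve R1 C 7 -> on_hand[A=26 B=53 C=38 D=44] avail[A=26 B=53 C=31 D=44] open={R1}
Step 2: commit R1 -> on_hand[A=26 B=53 C=31 D=44] avail[A=26 B=53 C=31 D=44] open={}
Step 3: reserve R2 B 7 -> on_hand[A=26 B=53 C=31 D=44] avail[A=26 B=46 C=31 D=44] open={R2}
Step 4: commit R2 -> on_hand[A=26 B=46 C=31 D=44] avail[A=26 B=46 C=31 D=44] open={}
Step 5: reserve R3 C 1 -> on_hand[A=26 B=46 C=31 D=44] avail[A=26 B=46 C=30 D=44] open={R3}
Step 6: reserve R4 A 8 -> on_hand[A=26 B=46 C=31 D=44] avail[A=18 B=46 C=30 D=44] open={R3,R4}
Step 7: cancel R4 -> on_hand[A=26 B=46 C=31 D=44] avail[A=26 B=46 C=30 D=44] open={R3}
Step 8: commit R3 -> on_hand[A=26 B=46 C=30 D=44] avail[A=26 B=46 C=30 D=44] open={}
Step 9: reserve R5 A 1 -> on_hand[A=26 B=46 C=30 D=44] avail[A=25 B=46 C=30 D=44] open={R5}
Step 10: cancel R5 -> on_hand[A=26 B=46 C=30 D=44] avail[A=26 B=46 C=30 D=44] open={}
Step 11: reserve R6 A 1 -> on_hand[A=26 B=46 C=30 D=44] avail[A=25 B=46 C=30 D=44] open={R6}
Step 12: reserve R7 A 5 -> on_hand[A=26 B=46 C=30 D=44] avail[A=20 B=46 C=30 D=44] open={R6,R7}
Step 13: reserve R8 D 1 -> on_hand[A=26 B=46 C=30 D=44] avail[A=20 B=46 C=30 D=43] open={R6,R7,R8}
Step 14: reserve R9 C 8 -> on_hand[A=26 B=46 C=30 D=44] avail[A=20 B=46 C=22 D=43] open={R6,R7,R8,R9}
Step 15: reserve R10 B 1 -> on_hand[A=26 B=46 C=30 D=44] avail[A=20 B=45 C=22 D=43] open={R10,R6,R7,R8,R9}
Step 16: reserve R11 A 8 -> on_hand[A=26 B=46 C=30 D=44] avail[A=12 B=45 C=22 D=43] open={R10,R11,R6,R7,R8,R9}
Step 17: commit R6 -> on_hand[A=25 B=46 C=30 D=44] avail[A=12 B=45 C=22 D=43] open={R10,R11,R7,R8,R9}
Step 18: cancel R10 -> on_hand[A=25 B=46 C=30 D=44] avail[A=12 B=46 C=22 D=43] open={R11,R7,R8,R9}
Step 19: commit R8 -> on_hand[A=25 B=46 C=30 D=43] avail[A=12 B=46 C=22 D=43] open={R11,R7,R9}
Open reservations: ['R11', 'R7', 'R9'] -> 3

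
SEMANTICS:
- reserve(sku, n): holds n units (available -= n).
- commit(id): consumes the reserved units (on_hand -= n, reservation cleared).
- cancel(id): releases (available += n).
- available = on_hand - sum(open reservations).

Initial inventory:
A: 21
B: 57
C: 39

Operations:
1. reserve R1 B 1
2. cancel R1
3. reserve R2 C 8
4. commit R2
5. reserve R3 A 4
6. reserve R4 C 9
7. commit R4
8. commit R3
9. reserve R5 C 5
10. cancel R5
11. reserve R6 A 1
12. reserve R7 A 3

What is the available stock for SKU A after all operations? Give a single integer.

Step 1: reserve R1 B 1 -> on_hand[A=21 B=57 C=39] avail[A=21 B=56 C=39] open={R1}
Step 2: cancel R1 -> on_hand[A=21 B=57 C=39] avail[A=21 B=57 C=39] open={}
Step 3: reserve R2 C 8 -> on_hand[A=21 B=57 C=39] avail[A=21 B=57 C=31] open={R2}
Step 4: commit R2 -> on_hand[A=21 B=57 C=31] avail[A=21 B=57 C=31] open={}
Step 5: reserve R3 A 4 -> on_hand[A=21 B=57 C=31] avail[A=17 B=57 C=31] open={R3}
Step 6: reserve R4 C 9 -> on_hand[A=21 B=57 C=31] avail[A=17 B=57 C=22] open={R3,R4}
Step 7: commit R4 -> on_hand[A=21 B=57 C=22] avail[A=17 B=57 C=22] open={R3}
Step 8: commit R3 -> on_hand[A=17 B=57 C=22] avail[A=17 B=57 C=22] open={}
Step 9: reserve R5 C 5 -> on_hand[A=17 B=57 C=22] avail[A=17 B=57 C=17] open={R5}
Step 10: cancel R5 -> on_hand[A=17 B=57 C=22] avail[A=17 B=57 C=22] open={}
Step 11: reserve R6 A 1 -> on_hand[A=17 B=57 C=22] avail[A=16 B=57 C=22] open={R6}
Step 12: reserve R7 A 3 -> on_hand[A=17 B=57 C=22] avail[A=13 B=57 C=22] open={R6,R7}
Final available[A] = 13

Answer: 13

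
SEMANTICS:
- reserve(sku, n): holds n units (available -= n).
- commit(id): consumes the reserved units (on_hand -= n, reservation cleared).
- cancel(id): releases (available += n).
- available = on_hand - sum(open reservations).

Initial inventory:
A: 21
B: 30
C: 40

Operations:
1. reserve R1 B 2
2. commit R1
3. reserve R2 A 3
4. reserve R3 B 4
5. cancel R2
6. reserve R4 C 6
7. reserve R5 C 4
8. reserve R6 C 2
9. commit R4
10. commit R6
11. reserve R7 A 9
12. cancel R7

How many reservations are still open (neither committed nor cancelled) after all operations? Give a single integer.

Step 1: reserve R1 B 2 -> on_hand[A=21 B=30 C=40] avail[A=21 B=28 C=40] open={R1}
Step 2: commit R1 -> on_hand[A=21 B=28 C=40] avail[A=21 B=28 C=40] open={}
Step 3: reserve R2 A 3 -> on_hand[A=21 B=28 C=40] avail[A=18 B=28 C=40] open={R2}
Step 4: reserve R3 B 4 -> on_hand[A=21 B=28 C=40] avail[A=18 B=24 C=40] open={R2,R3}
Step 5: cancel R2 -> on_hand[A=21 B=28 C=40] avail[A=21 B=24 C=40] open={R3}
Step 6: reserve R4 C 6 -> on_hand[A=21 B=28 C=40] avail[A=21 B=24 C=34] open={R3,R4}
Step 7: reserve R5 C 4 -> on_hand[A=21 B=28 C=40] avail[A=21 B=24 C=30] open={R3,R4,R5}
Step 8: reserve R6 C 2 -> on_hand[A=21 B=28 C=40] avail[A=21 B=24 C=28] open={R3,R4,R5,R6}
Step 9: commit R4 -> on_hand[A=21 B=28 C=34] avail[A=21 B=24 C=28] open={R3,R5,R6}
Step 10: commit R6 -> on_hand[A=21 B=28 C=32] avail[A=21 B=24 C=28] open={R3,R5}
Step 11: reserve R7 A 9 -> on_hand[A=21 B=28 C=32] avail[A=12 B=24 C=28] open={R3,R5,R7}
Step 12: cancel R7 -> on_hand[A=21 B=28 C=32] avail[A=21 B=24 C=28] open={R3,R5}
Open reservations: ['R3', 'R5'] -> 2

Answer: 2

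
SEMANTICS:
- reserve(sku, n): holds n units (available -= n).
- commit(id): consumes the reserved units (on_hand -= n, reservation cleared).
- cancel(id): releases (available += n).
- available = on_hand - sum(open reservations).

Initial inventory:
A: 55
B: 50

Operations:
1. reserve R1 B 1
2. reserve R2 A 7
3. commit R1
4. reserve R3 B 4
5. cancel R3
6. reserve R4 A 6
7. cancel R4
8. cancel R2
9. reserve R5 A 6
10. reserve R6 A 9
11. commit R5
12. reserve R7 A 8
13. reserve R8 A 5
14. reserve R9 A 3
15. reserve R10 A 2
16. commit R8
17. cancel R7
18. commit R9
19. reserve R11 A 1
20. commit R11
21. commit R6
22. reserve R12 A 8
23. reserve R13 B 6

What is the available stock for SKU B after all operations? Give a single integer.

Step 1: reserve R1 B 1 -> on_hand[A=55 B=50] avail[A=55 B=49] open={R1}
Step 2: reserve R2 A 7 -> on_hand[A=55 B=50] avail[A=48 B=49] open={R1,R2}
Step 3: commit R1 -> on_hand[A=55 B=49] avail[A=48 B=49] open={R2}
Step 4: reserve R3 B 4 -> on_hand[A=55 B=49] avail[A=48 B=45] open={R2,R3}
Step 5: cancel R3 -> on_hand[A=55 B=49] avail[A=48 B=49] open={R2}
Step 6: reserve R4 A 6 -> on_hand[A=55 B=49] avail[A=42 B=49] open={R2,R4}
Step 7: cancel R4 -> on_hand[A=55 B=49] avail[A=48 B=49] open={R2}
Step 8: cancel R2 -> on_hand[A=55 B=49] avail[A=55 B=49] open={}
Step 9: reserve R5 A 6 -> on_hand[A=55 B=49] avail[A=49 B=49] open={R5}
Step 10: reserve R6 A 9 -> on_hand[A=55 B=49] avail[A=40 B=49] open={R5,R6}
Step 11: commit R5 -> on_hand[A=49 B=49] avail[A=40 B=49] open={R6}
Step 12: reserve R7 A 8 -> on_hand[A=49 B=49] avail[A=32 B=49] open={R6,R7}
Step 13: reserve R8 A 5 -> on_hand[A=49 B=49] avail[A=27 B=49] open={R6,R7,R8}
Step 14: reserve R9 A 3 -> on_hand[A=49 B=49] avail[A=24 B=49] open={R6,R7,R8,R9}
Step 15: reserve R10 A 2 -> on_hand[A=49 B=49] avail[A=22 B=49] open={R10,R6,R7,R8,R9}
Step 16: commit R8 -> on_hand[A=44 B=49] avail[A=22 B=49] open={R10,R6,R7,R9}
Step 17: cancel R7 -> on_hand[A=44 B=49] avail[A=30 B=49] open={R10,R6,R9}
Step 18: commit R9 -> on_hand[A=41 B=49] avail[A=30 B=49] open={R10,R6}
Step 19: reserve R11 A 1 -> on_hand[A=41 B=49] avail[A=29 B=49] open={R10,R11,R6}
Step 20: commit R11 -> on_hand[A=40 B=49] avail[A=29 B=49] open={R10,R6}
Step 21: commit R6 -> on_hand[A=31 B=49] avail[A=29 B=49] open={R10}
Step 22: reserve R12 A 8 -> on_hand[A=31 B=49] avail[A=21 B=49] open={R10,R12}
Step 23: reserve R13 B 6 -> on_hand[A=31 B=49] avail[A=21 B=43] open={R10,R12,R13}
Final available[B] = 43

Answer: 43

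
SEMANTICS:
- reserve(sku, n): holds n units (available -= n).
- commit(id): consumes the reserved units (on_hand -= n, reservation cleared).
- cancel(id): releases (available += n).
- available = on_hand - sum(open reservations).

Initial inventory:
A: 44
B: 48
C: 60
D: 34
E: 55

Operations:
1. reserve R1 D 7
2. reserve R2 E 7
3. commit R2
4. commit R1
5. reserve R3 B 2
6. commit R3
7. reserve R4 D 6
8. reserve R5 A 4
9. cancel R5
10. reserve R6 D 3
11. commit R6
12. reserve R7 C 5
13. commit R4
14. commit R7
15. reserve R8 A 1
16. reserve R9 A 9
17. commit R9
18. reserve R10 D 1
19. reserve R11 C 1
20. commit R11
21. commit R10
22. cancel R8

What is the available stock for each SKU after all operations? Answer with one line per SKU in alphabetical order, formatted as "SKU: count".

Answer: A: 35
B: 46
C: 54
D: 17
E: 48

Derivation:
Step 1: reserve R1 D 7 -> on_hand[A=44 B=48 C=60 D=34 E=55] avail[A=44 B=48 C=60 D=27 E=55] open={R1}
Step 2: reserve R2 E 7 -> on_hand[A=44 B=48 C=60 D=34 E=55] avail[A=44 B=48 C=60 D=27 E=48] open={R1,R2}
Step 3: commit R2 -> on_hand[A=44 B=48 C=60 D=34 E=48] avail[A=44 B=48 C=60 D=27 E=48] open={R1}
Step 4: commit R1 -> on_hand[A=44 B=48 C=60 D=27 E=48] avail[A=44 B=48 C=60 D=27 E=48] open={}
Step 5: reserve R3 B 2 -> on_hand[A=44 B=48 C=60 D=27 E=48] avail[A=44 B=46 C=60 D=27 E=48] open={R3}
Step 6: commit R3 -> on_hand[A=44 B=46 C=60 D=27 E=48] avail[A=44 B=46 C=60 D=27 E=48] open={}
Step 7: reserve R4 D 6 -> on_hand[A=44 B=46 C=60 D=27 E=48] avail[A=44 B=46 C=60 D=21 E=48] open={R4}
Step 8: reserve R5 A 4 -> on_hand[A=44 B=46 C=60 D=27 E=48] avail[A=40 B=46 C=60 D=21 E=48] open={R4,R5}
Step 9: cancel R5 -> on_hand[A=44 B=46 C=60 D=27 E=48] avail[A=44 B=46 C=60 D=21 E=48] open={R4}
Step 10: reserve R6 D 3 -> on_hand[A=44 B=46 C=60 D=27 E=48] avail[A=44 B=46 C=60 D=18 E=48] open={R4,R6}
Step 11: commit R6 -> on_hand[A=44 B=46 C=60 D=24 E=48] avail[A=44 B=46 C=60 D=18 E=48] open={R4}
Step 12: reserve R7 C 5 -> on_hand[A=44 B=46 C=60 D=24 E=48] avail[A=44 B=46 C=55 D=18 E=48] open={R4,R7}
Step 13: commit R4 -> on_hand[A=44 B=46 C=60 D=18 E=48] avail[A=44 B=46 C=55 D=18 E=48] open={R7}
Step 14: commit R7 -> on_hand[A=44 B=46 C=55 D=18 E=48] avail[A=44 B=46 C=55 D=18 E=48] open={}
Step 15: reserve R8 A 1 -> on_hand[A=44 B=46 C=55 D=18 E=48] avail[A=43 B=46 C=55 D=18 E=48] open={R8}
Step 16: reserve R9 A 9 -> on_hand[A=44 B=46 C=55 D=18 E=48] avail[A=34 B=46 C=55 D=18 E=48] open={R8,R9}
Step 17: commit R9 -> on_hand[A=35 B=46 C=55 D=18 E=48] avail[A=34 B=46 C=55 D=18 E=48] open={R8}
Step 18: reserve R10 D 1 -> on_hand[A=35 B=46 C=55 D=18 E=48] avail[A=34 B=46 C=55 D=17 E=48] open={R10,R8}
Step 19: reserve R11 C 1 -> on_hand[A=35 B=46 C=55 D=18 E=48] avail[A=34 B=46 C=54 D=17 E=48] open={R10,R11,R8}
Step 20: commit R11 -> on_hand[A=35 B=46 C=54 D=18 E=48] avail[A=34 B=46 C=54 D=17 E=48] open={R10,R8}
Step 21: commit R10 -> on_hand[A=35 B=46 C=54 D=17 E=48] avail[A=34 B=46 C=54 D=17 E=48] open={R8}
Step 22: cancel R8 -> on_hand[A=35 B=46 C=54 D=17 E=48] avail[A=35 B=46 C=54 D=17 E=48] open={}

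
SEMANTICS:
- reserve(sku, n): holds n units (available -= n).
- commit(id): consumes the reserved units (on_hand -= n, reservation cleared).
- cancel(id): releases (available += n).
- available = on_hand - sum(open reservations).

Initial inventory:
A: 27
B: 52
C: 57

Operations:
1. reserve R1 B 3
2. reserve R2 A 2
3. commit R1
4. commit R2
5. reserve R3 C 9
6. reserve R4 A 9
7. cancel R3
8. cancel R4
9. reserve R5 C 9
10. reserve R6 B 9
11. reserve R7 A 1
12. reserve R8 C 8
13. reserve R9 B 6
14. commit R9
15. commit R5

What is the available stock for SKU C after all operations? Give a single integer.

Answer: 40

Derivation:
Step 1: reserve R1 B 3 -> on_hand[A=27 B=52 C=57] avail[A=27 B=49 C=57] open={R1}
Step 2: reserve R2 A 2 -> on_hand[A=27 B=52 C=57] avail[A=25 B=49 C=57] open={R1,R2}
Step 3: commit R1 -> on_hand[A=27 B=49 C=57] avail[A=25 B=49 C=57] open={R2}
Step 4: commit R2 -> on_hand[A=25 B=49 C=57] avail[A=25 B=49 C=57] open={}
Step 5: reserve R3 C 9 -> on_hand[A=25 B=49 C=57] avail[A=25 B=49 C=48] open={R3}
Step 6: reserve R4 A 9 -> on_hand[A=25 B=49 C=57] avail[A=16 B=49 C=48] open={R3,R4}
Step 7: cancel R3 -> on_hand[A=25 B=49 C=57] avail[A=16 B=49 C=57] open={R4}
Step 8: cancel R4 -> on_hand[A=25 B=49 C=57] avail[A=25 B=49 C=57] open={}
Step 9: reserve R5 C 9 -> on_hand[A=25 B=49 C=57] avail[A=25 B=49 C=48] open={R5}
Step 10: reserve R6 B 9 -> on_hand[A=25 B=49 C=57] avail[A=25 B=40 C=48] open={R5,R6}
Step 11: reserve R7 A 1 -> on_hand[A=25 B=49 C=57] avail[A=24 B=40 C=48] open={R5,R6,R7}
Step 12: reserve R8 C 8 -> on_hand[A=25 B=49 C=57] avail[A=24 B=40 C=40] open={R5,R6,R7,R8}
Step 13: reserve R9 B 6 -> on_hand[A=25 B=49 C=57] avail[A=24 B=34 C=40] open={R5,R6,R7,R8,R9}
Step 14: commit R9 -> on_hand[A=25 B=43 C=57] avail[A=24 B=34 C=40] open={R5,R6,R7,R8}
Step 15: commit R5 -> on_hand[A=25 B=43 C=48] avail[A=24 B=34 C=40] open={R6,R7,R8}
Final available[C] = 40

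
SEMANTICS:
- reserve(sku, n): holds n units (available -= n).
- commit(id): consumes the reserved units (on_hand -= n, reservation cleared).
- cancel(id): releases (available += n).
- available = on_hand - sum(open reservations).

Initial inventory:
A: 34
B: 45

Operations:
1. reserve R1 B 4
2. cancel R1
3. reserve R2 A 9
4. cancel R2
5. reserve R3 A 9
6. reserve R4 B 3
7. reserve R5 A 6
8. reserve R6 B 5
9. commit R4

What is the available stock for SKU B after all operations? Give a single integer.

Step 1: reserve R1 B 4 -> on_hand[A=34 B=45] avail[A=34 B=41] open={R1}
Step 2: cancel R1 -> on_hand[A=34 B=45] avail[A=34 B=45] open={}
Step 3: reserve R2 A 9 -> on_hand[A=34 B=45] avail[A=25 B=45] open={R2}
Step 4: cancel R2 -> on_hand[A=34 B=45] avail[A=34 B=45] open={}
Step 5: reserve R3 A 9 -> on_hand[A=34 B=45] avail[A=25 B=45] open={R3}
Step 6: reserve R4 B 3 -> on_hand[A=34 B=45] avail[A=25 B=42] open={R3,R4}
Step 7: reserve R5 A 6 -> on_hand[A=34 B=45] avail[A=19 B=42] open={R3,R4,R5}
Step 8: reserve R6 B 5 -> on_hand[A=34 B=45] avail[A=19 B=37] open={R3,R4,R5,R6}
Step 9: commit R4 -> on_hand[A=34 B=42] avail[A=19 B=37] open={R3,R5,R6}
Final available[B] = 37

Answer: 37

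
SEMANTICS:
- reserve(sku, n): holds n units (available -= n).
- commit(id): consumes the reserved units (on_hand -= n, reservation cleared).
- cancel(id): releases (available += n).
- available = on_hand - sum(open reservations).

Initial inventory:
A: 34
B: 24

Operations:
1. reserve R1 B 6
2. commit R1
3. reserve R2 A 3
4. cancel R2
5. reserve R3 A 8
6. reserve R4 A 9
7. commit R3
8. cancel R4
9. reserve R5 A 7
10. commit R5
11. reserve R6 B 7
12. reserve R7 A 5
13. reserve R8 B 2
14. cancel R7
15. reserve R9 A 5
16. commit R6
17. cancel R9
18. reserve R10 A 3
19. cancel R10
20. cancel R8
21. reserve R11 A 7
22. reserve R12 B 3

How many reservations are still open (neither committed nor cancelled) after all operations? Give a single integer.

Step 1: reserve R1 B 6 -> on_hand[A=34 B=24] avail[A=34 B=18] open={R1}
Step 2: commit R1 -> on_hand[A=34 B=18] avail[A=34 B=18] open={}
Step 3: reserve R2 A 3 -> on_hand[A=34 B=18] avail[A=31 B=18] open={R2}
Step 4: cancel R2 -> on_hand[A=34 B=18] avail[A=34 B=18] open={}
Step 5: reserve R3 A 8 -> on_hand[A=34 B=18] avail[A=26 B=18] open={R3}
Step 6: reserve R4 A 9 -> on_hand[A=34 B=18] avail[A=17 B=18] open={R3,R4}
Step 7: commit R3 -> on_hand[A=26 B=18] avail[A=17 B=18] open={R4}
Step 8: cancel R4 -> on_hand[A=26 B=18] avail[A=26 B=18] open={}
Step 9: reserve R5 A 7 -> on_hand[A=26 B=18] avail[A=19 B=18] open={R5}
Step 10: commit R5 -> on_hand[A=19 B=18] avail[A=19 B=18] open={}
Step 11: reserve R6 B 7 -> on_hand[A=19 B=18] avail[A=19 B=11] open={R6}
Step 12: reserve R7 A 5 -> on_hand[A=19 B=18] avail[A=14 B=11] open={R6,R7}
Step 13: reserve R8 B 2 -> on_hand[A=19 B=18] avail[A=14 B=9] open={R6,R7,R8}
Step 14: cancel R7 -> on_hand[A=19 B=18] avail[A=19 B=9] open={R6,R8}
Step 15: reserve R9 A 5 -> on_hand[A=19 B=18] avail[A=14 B=9] open={R6,R8,R9}
Step 16: commit R6 -> on_hand[A=19 B=11] avail[A=14 B=9] open={R8,R9}
Step 17: cancel R9 -> on_hand[A=19 B=11] avail[A=19 B=9] open={R8}
Step 18: reserve R10 A 3 -> on_hand[A=19 B=11] avail[A=16 B=9] open={R10,R8}
Step 19: cancel R10 -> on_hand[A=19 B=11] avail[A=19 B=9] open={R8}
Step 20: cancel R8 -> on_hand[A=19 B=11] avail[A=19 B=11] open={}
Step 21: reserve R11 A 7 -> on_hand[A=19 B=11] avail[A=12 B=11] open={R11}
Step 22: reserve R12 B 3 -> on_hand[A=19 B=11] avail[A=12 B=8] open={R11,R12}
Open reservations: ['R11', 'R12'] -> 2

Answer: 2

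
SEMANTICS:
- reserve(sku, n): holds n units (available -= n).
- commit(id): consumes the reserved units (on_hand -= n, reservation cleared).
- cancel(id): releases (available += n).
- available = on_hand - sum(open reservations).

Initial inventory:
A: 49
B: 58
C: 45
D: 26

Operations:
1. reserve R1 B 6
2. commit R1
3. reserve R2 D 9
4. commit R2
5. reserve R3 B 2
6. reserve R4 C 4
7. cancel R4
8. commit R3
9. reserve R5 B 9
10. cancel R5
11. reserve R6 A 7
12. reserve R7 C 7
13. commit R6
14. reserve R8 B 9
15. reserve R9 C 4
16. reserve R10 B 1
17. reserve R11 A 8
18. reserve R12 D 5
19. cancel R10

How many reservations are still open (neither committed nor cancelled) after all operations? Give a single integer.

Answer: 5

Derivation:
Step 1: reserve R1 B 6 -> on_hand[A=49 B=58 C=45 D=26] avail[A=49 B=52 C=45 D=26] open={R1}
Step 2: commit R1 -> on_hand[A=49 B=52 C=45 D=26] avail[A=49 B=52 C=45 D=26] open={}
Step 3: reserve R2 D 9 -> on_hand[A=49 B=52 C=45 D=26] avail[A=49 B=52 C=45 D=17] open={R2}
Step 4: commit R2 -> on_hand[A=49 B=52 C=45 D=17] avail[A=49 B=52 C=45 D=17] open={}
Step 5: reserve R3 B 2 -> on_hand[A=49 B=52 C=45 D=17] avail[A=49 B=50 C=45 D=17] open={R3}
Step 6: reserve R4 C 4 -> on_hand[A=49 B=52 C=45 D=17] avail[A=49 B=50 C=41 D=17] open={R3,R4}
Step 7: cancel R4 -> on_hand[A=49 B=52 C=45 D=17] avail[A=49 B=50 C=45 D=17] open={R3}
Step 8: commit R3 -> on_hand[A=49 B=50 C=45 D=17] avail[A=49 B=50 C=45 D=17] open={}
Step 9: reserve R5 B 9 -> on_hand[A=49 B=50 C=45 D=17] avail[A=49 B=41 C=45 D=17] open={R5}
Step 10: cancel R5 -> on_hand[A=49 B=50 C=45 D=17] avail[A=49 B=50 C=45 D=17] open={}
Step 11: reserve R6 A 7 -> on_hand[A=49 B=50 C=45 D=17] avail[A=42 B=50 C=45 D=17] open={R6}
Step 12: reserve R7 C 7 -> on_hand[A=49 B=50 C=45 D=17] avail[A=42 B=50 C=38 D=17] open={R6,R7}
Step 13: commit R6 -> on_hand[A=42 B=50 C=45 D=17] avail[A=42 B=50 C=38 D=17] open={R7}
Step 14: reserve R8 B 9 -> on_hand[A=42 B=50 C=45 D=17] avail[A=42 B=41 C=38 D=17] open={R7,R8}
Step 15: reserve R9 C 4 -> on_hand[A=42 B=50 C=45 D=17] avail[A=42 B=41 C=34 D=17] open={R7,R8,R9}
Step 16: reserve R10 B 1 -> on_hand[A=42 B=50 C=45 D=17] avail[A=42 B=40 C=34 D=17] open={R10,R7,R8,R9}
Step 17: reserve R11 A 8 -> on_hand[A=42 B=50 C=45 D=17] avail[A=34 B=40 C=34 D=17] open={R10,R11,R7,R8,R9}
Step 18: reserve R12 D 5 -> on_hand[A=42 B=50 C=45 D=17] avail[A=34 B=40 C=34 D=12] open={R10,R11,R12,R7,R8,R9}
Step 19: cancel R10 -> on_hand[A=42 B=50 C=45 D=17] avail[A=34 B=41 C=34 D=12] open={R11,R12,R7,R8,R9}
Open reservations: ['R11', 'R12', 'R7', 'R8', 'R9'] -> 5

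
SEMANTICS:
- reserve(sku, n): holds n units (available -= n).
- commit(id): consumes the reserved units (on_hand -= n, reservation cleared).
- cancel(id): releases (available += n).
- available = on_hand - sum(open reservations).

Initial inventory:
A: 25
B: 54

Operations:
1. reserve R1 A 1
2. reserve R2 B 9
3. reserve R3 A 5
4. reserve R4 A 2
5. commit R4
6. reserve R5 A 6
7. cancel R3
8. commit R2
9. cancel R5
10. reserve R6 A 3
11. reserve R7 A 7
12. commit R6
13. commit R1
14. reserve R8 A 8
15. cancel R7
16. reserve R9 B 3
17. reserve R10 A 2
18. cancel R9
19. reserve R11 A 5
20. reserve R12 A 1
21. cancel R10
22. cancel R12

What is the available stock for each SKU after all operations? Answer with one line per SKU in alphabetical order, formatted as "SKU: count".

Step 1: reserve R1 A 1 -> on_hand[A=25 B=54] avail[A=24 B=54] open={R1}
Step 2: reserve R2 B 9 -> on_hand[A=25 B=54] avail[A=24 B=45] open={R1,R2}
Step 3: reserve R3 A 5 -> on_hand[A=25 B=54] avail[A=19 B=45] open={R1,R2,R3}
Step 4: reserve R4 A 2 -> on_hand[A=25 B=54] avail[A=17 B=45] open={R1,R2,R3,R4}
Step 5: commit R4 -> on_hand[A=23 B=54] avail[A=17 B=45] open={R1,R2,R3}
Step 6: reserve R5 A 6 -> on_hand[A=23 B=54] avail[A=11 B=45] open={R1,R2,R3,R5}
Step 7: cancel R3 -> on_hand[A=23 B=54] avail[A=16 B=45] open={R1,R2,R5}
Step 8: commit R2 -> on_hand[A=23 B=45] avail[A=16 B=45] open={R1,R5}
Step 9: cancel R5 -> on_hand[A=23 B=45] avail[A=22 B=45] open={R1}
Step 10: reserve R6 A 3 -> on_hand[A=23 B=45] avail[A=19 B=45] open={R1,R6}
Step 11: reserve R7 A 7 -> on_hand[A=23 B=45] avail[A=12 B=45] open={R1,R6,R7}
Step 12: commit R6 -> on_hand[A=20 B=45] avail[A=12 B=45] open={R1,R7}
Step 13: commit R1 -> on_hand[A=19 B=45] avail[A=12 B=45] open={R7}
Step 14: reserve R8 A 8 -> on_hand[A=19 B=45] avail[A=4 B=45] open={R7,R8}
Step 15: cancel R7 -> on_hand[A=19 B=45] avail[A=11 B=45] open={R8}
Step 16: reserve R9 B 3 -> on_hand[A=19 B=45] avail[A=11 B=42] open={R8,R9}
Step 17: reserve R10 A 2 -> on_hand[A=19 B=45] avail[A=9 B=42] open={R10,R8,R9}
Step 18: cancel R9 -> on_hand[A=19 B=45] avail[A=9 B=45] open={R10,R8}
Step 19: reserve R11 A 5 -> on_hand[A=19 B=45] avail[A=4 B=45] open={R10,R11,R8}
Step 20: reserve R12 A 1 -> on_hand[A=19 B=45] avail[A=3 B=45] open={R10,R11,R12,R8}
Step 21: cancel R10 -> on_hand[A=19 B=45] avail[A=5 B=45] open={R11,R12,R8}
Step 22: cancel R12 -> on_hand[A=19 B=45] avail[A=6 B=45] open={R11,R8}

Answer: A: 6
B: 45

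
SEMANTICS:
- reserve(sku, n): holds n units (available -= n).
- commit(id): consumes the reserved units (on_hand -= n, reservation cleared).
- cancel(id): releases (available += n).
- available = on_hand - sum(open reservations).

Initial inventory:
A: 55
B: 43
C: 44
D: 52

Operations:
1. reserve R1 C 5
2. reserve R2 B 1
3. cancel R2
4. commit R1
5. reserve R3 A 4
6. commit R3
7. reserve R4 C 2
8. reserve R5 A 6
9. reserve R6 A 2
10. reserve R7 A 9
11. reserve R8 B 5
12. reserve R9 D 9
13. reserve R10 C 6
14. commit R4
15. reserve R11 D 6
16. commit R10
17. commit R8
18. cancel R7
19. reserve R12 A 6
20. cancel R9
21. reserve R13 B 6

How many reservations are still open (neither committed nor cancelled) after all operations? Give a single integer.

Step 1: reserve R1 C 5 -> on_hand[A=55 B=43 C=44 D=52] avail[A=55 B=43 C=39 D=52] open={R1}
Step 2: reserve R2 B 1 -> on_hand[A=55 B=43 C=44 D=52] avail[A=55 B=42 C=39 D=52] open={R1,R2}
Step 3: cancel R2 -> on_hand[A=55 B=43 C=44 D=52] avail[A=55 B=43 C=39 D=52] open={R1}
Step 4: commit R1 -> on_hand[A=55 B=43 C=39 D=52] avail[A=55 B=43 C=39 D=52] open={}
Step 5: reserve R3 A 4 -> on_hand[A=55 B=43 C=39 D=52] avail[A=51 B=43 C=39 D=52] open={R3}
Step 6: commit R3 -> on_hand[A=51 B=43 C=39 D=52] avail[A=51 B=43 C=39 D=52] open={}
Step 7: reserve R4 C 2 -> on_hand[A=51 B=43 C=39 D=52] avail[A=51 B=43 C=37 D=52] open={R4}
Step 8: reserve R5 A 6 -> on_hand[A=51 B=43 C=39 D=52] avail[A=45 B=43 C=37 D=52] open={R4,R5}
Step 9: reserve R6 A 2 -> on_hand[A=51 B=43 C=39 D=52] avail[A=43 B=43 C=37 D=52] open={R4,R5,R6}
Step 10: reserve R7 A 9 -> on_hand[A=51 B=43 C=39 D=52] avail[A=34 B=43 C=37 D=52] open={R4,R5,R6,R7}
Step 11: reserve R8 B 5 -> on_hand[A=51 B=43 C=39 D=52] avail[A=34 B=38 C=37 D=52] open={R4,R5,R6,R7,R8}
Step 12: reserve R9 D 9 -> on_hand[A=51 B=43 C=39 D=52] avail[A=34 B=38 C=37 D=43] open={R4,R5,R6,R7,R8,R9}
Step 13: reserve R10 C 6 -> on_hand[A=51 B=43 C=39 D=52] avail[A=34 B=38 C=31 D=43] open={R10,R4,R5,R6,R7,R8,R9}
Step 14: commit R4 -> on_hand[A=51 B=43 C=37 D=52] avail[A=34 B=38 C=31 D=43] open={R10,R5,R6,R7,R8,R9}
Step 15: reserve R11 D 6 -> on_hand[A=51 B=43 C=37 D=52] avail[A=34 B=38 C=31 D=37] open={R10,R11,R5,R6,R7,R8,R9}
Step 16: commit R10 -> on_hand[A=51 B=43 C=31 D=52] avail[A=34 B=38 C=31 D=37] open={R11,R5,R6,R7,R8,R9}
Step 17: commit R8 -> on_hand[A=51 B=38 C=31 D=52] avail[A=34 B=38 C=31 D=37] open={R11,R5,R6,R7,R9}
Step 18: cancel R7 -> on_hand[A=51 B=38 C=31 D=52] avail[A=43 B=38 C=31 D=37] open={R11,R5,R6,R9}
Step 19: reserve R12 A 6 -> on_hand[A=51 B=38 C=31 D=52] avail[A=37 B=38 C=31 D=37] open={R11,R12,R5,R6,R9}
Step 20: cancel R9 -> on_hand[A=51 B=38 C=31 D=52] avail[A=37 B=38 C=31 D=46] open={R11,R12,R5,R6}
Step 21: reserve R13 B 6 -> on_hand[A=51 B=38 C=31 D=52] avail[A=37 B=32 C=31 D=46] open={R11,R12,R13,R5,R6}
Open reservations: ['R11', 'R12', 'R13', 'R5', 'R6'] -> 5

Answer: 5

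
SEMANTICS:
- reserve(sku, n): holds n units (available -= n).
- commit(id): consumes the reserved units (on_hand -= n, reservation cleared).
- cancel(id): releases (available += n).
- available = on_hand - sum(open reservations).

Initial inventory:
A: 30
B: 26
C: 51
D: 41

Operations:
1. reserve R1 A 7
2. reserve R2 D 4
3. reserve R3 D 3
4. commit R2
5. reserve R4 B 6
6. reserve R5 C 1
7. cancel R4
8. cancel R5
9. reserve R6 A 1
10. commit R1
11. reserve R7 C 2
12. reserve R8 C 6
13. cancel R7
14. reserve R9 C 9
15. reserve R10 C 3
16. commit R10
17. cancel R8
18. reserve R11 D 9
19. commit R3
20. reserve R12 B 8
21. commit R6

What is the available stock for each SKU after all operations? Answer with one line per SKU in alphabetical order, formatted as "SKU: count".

Step 1: reserve R1 A 7 -> on_hand[A=30 B=26 C=51 D=41] avail[A=23 B=26 C=51 D=41] open={R1}
Step 2: reserve R2 D 4 -> on_hand[A=30 B=26 C=51 D=41] avail[A=23 B=26 C=51 D=37] open={R1,R2}
Step 3: reserve R3 D 3 -> on_hand[A=30 B=26 C=51 D=41] avail[A=23 B=26 C=51 D=34] open={R1,R2,R3}
Step 4: commit R2 -> on_hand[A=30 B=26 C=51 D=37] avail[A=23 B=26 C=51 D=34] open={R1,R3}
Step 5: reserve R4 B 6 -> on_hand[A=30 B=26 C=51 D=37] avail[A=23 B=20 C=51 D=34] open={R1,R3,R4}
Step 6: reserve R5 C 1 -> on_hand[A=30 B=26 C=51 D=37] avail[A=23 B=20 C=50 D=34] open={R1,R3,R4,R5}
Step 7: cancel R4 -> on_hand[A=30 B=26 C=51 D=37] avail[A=23 B=26 C=50 D=34] open={R1,R3,R5}
Step 8: cancel R5 -> on_hand[A=30 B=26 C=51 D=37] avail[A=23 B=26 C=51 D=34] open={R1,R3}
Step 9: reserve R6 A 1 -> on_hand[A=30 B=26 C=51 D=37] avail[A=22 B=26 C=51 D=34] open={R1,R3,R6}
Step 10: commit R1 -> on_hand[A=23 B=26 C=51 D=37] avail[A=22 B=26 C=51 D=34] open={R3,R6}
Step 11: reserve R7 C 2 -> on_hand[A=23 B=26 C=51 D=37] avail[A=22 B=26 C=49 D=34] open={R3,R6,R7}
Step 12: reserve R8 C 6 -> on_hand[A=23 B=26 C=51 D=37] avail[A=22 B=26 C=43 D=34] open={R3,R6,R7,R8}
Step 13: cancel R7 -> on_hand[A=23 B=26 C=51 D=37] avail[A=22 B=26 C=45 D=34] open={R3,R6,R8}
Step 14: reserve R9 C 9 -> on_hand[A=23 B=26 C=51 D=37] avail[A=22 B=26 C=36 D=34] open={R3,R6,R8,R9}
Step 15: reserve R10 C 3 -> on_hand[A=23 B=26 C=51 D=37] avail[A=22 B=26 C=33 D=34] open={R10,R3,R6,R8,R9}
Step 16: commit R10 -> on_hand[A=23 B=26 C=48 D=37] avail[A=22 B=26 C=33 D=34] open={R3,R6,R8,R9}
Step 17: cancel R8 -> on_hand[A=23 B=26 C=48 D=37] avail[A=22 B=26 C=39 D=34] open={R3,R6,R9}
Step 18: reserve R11 D 9 -> on_hand[A=23 B=26 C=48 D=37] avail[A=22 B=26 C=39 D=25] open={R11,R3,R6,R9}
Step 19: commit R3 -> on_hand[A=23 B=26 C=48 D=34] avail[A=22 B=26 C=39 D=25] open={R11,R6,R9}
Step 20: reserve R12 B 8 -> on_hand[A=23 B=26 C=48 D=34] avail[A=22 B=18 C=39 D=25] open={R11,R12,R6,R9}
Step 21: commit R6 -> on_hand[A=22 B=26 C=48 D=34] avail[A=22 B=18 C=39 D=25] open={R11,R12,R9}

Answer: A: 22
B: 18
C: 39
D: 25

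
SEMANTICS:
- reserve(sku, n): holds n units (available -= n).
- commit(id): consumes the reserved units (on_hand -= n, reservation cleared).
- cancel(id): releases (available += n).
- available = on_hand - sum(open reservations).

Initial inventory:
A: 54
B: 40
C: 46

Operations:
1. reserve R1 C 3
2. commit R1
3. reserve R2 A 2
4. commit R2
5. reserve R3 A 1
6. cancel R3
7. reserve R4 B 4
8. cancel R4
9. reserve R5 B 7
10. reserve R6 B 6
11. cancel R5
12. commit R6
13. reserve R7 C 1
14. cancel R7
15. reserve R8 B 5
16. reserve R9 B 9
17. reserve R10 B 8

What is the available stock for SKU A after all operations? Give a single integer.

Answer: 52

Derivation:
Step 1: reserve R1 C 3 -> on_hand[A=54 B=40 C=46] avail[A=54 B=40 C=43] open={R1}
Step 2: commit R1 -> on_hand[A=54 B=40 C=43] avail[A=54 B=40 C=43] open={}
Step 3: reserve R2 A 2 -> on_hand[A=54 B=40 C=43] avail[A=52 B=40 C=43] open={R2}
Step 4: commit R2 -> on_hand[A=52 B=40 C=43] avail[A=52 B=40 C=43] open={}
Step 5: reserve R3 A 1 -> on_hand[A=52 B=40 C=43] avail[A=51 B=40 C=43] open={R3}
Step 6: cancel R3 -> on_hand[A=52 B=40 C=43] avail[A=52 B=40 C=43] open={}
Step 7: reserve R4 B 4 -> on_hand[A=52 B=40 C=43] avail[A=52 B=36 C=43] open={R4}
Step 8: cancel R4 -> on_hand[A=52 B=40 C=43] avail[A=52 B=40 C=43] open={}
Step 9: reserve R5 B 7 -> on_hand[A=52 B=40 C=43] avail[A=52 B=33 C=43] open={R5}
Step 10: reserve R6 B 6 -> on_hand[A=52 B=40 C=43] avail[A=52 B=27 C=43] open={R5,R6}
Step 11: cancel R5 -> on_hand[A=52 B=40 C=43] avail[A=52 B=34 C=43] open={R6}
Step 12: commit R6 -> on_hand[A=52 B=34 C=43] avail[A=52 B=34 C=43] open={}
Step 13: reserve R7 C 1 -> on_hand[A=52 B=34 C=43] avail[A=52 B=34 C=42] open={R7}
Step 14: cancel R7 -> on_hand[A=52 B=34 C=43] avail[A=52 B=34 C=43] open={}
Step 15: reserve R8 B 5 -> on_hand[A=52 B=34 C=43] avail[A=52 B=29 C=43] open={R8}
Step 16: reserve R9 B 9 -> on_hand[A=52 B=34 C=43] avail[A=52 B=20 C=43] open={R8,R9}
Step 17: reserve R10 B 8 -> on_hand[A=52 B=34 C=43] avail[A=52 B=12 C=43] open={R10,R8,R9}
Final available[A] = 52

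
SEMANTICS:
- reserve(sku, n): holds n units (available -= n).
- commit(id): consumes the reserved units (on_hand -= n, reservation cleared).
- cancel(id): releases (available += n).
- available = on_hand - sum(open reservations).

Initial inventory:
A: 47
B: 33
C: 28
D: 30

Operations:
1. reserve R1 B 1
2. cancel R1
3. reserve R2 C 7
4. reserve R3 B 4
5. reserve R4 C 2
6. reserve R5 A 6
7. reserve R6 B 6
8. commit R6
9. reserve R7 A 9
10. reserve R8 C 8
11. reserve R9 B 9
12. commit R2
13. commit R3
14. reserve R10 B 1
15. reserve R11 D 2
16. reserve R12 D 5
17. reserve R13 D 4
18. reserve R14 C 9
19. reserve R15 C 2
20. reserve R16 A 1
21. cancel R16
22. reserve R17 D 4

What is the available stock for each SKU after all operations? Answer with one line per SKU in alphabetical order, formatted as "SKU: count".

Step 1: reserve R1 B 1 -> on_hand[A=47 B=33 C=28 D=30] avail[A=47 B=32 C=28 D=30] open={R1}
Step 2: cancel R1 -> on_hand[A=47 B=33 C=28 D=30] avail[A=47 B=33 C=28 D=30] open={}
Step 3: reserve R2 C 7 -> on_hand[A=47 B=33 C=28 D=30] avail[A=47 B=33 C=21 D=30] open={R2}
Step 4: reserve R3 B 4 -> on_hand[A=47 B=33 C=28 D=30] avail[A=47 B=29 C=21 D=30] open={R2,R3}
Step 5: reserve R4 C 2 -> on_hand[A=47 B=33 C=28 D=30] avail[A=47 B=29 C=19 D=30] open={R2,R3,R4}
Step 6: reserve R5 A 6 -> on_hand[A=47 B=33 C=28 D=30] avail[A=41 B=29 C=19 D=30] open={R2,R3,R4,R5}
Step 7: reserve R6 B 6 -> on_hand[A=47 B=33 C=28 D=30] avail[A=41 B=23 C=19 D=30] open={R2,R3,R4,R5,R6}
Step 8: commit R6 -> on_hand[A=47 B=27 C=28 D=30] avail[A=41 B=23 C=19 D=30] open={R2,R3,R4,R5}
Step 9: reserve R7 A 9 -> on_hand[A=47 B=27 C=28 D=30] avail[A=32 B=23 C=19 D=30] open={R2,R3,R4,R5,R7}
Step 10: reserve R8 C 8 -> on_hand[A=47 B=27 C=28 D=30] avail[A=32 B=23 C=11 D=30] open={R2,R3,R4,R5,R7,R8}
Step 11: reserve R9 B 9 -> on_hand[A=47 B=27 C=28 D=30] avail[A=32 B=14 C=11 D=30] open={R2,R3,R4,R5,R7,R8,R9}
Step 12: commit R2 -> on_hand[A=47 B=27 C=21 D=30] avail[A=32 B=14 C=11 D=30] open={R3,R4,R5,R7,R8,R9}
Step 13: commit R3 -> on_hand[A=47 B=23 C=21 D=30] avail[A=32 B=14 C=11 D=30] open={R4,R5,R7,R8,R9}
Step 14: reserve R10 B 1 -> on_hand[A=47 B=23 C=21 D=30] avail[A=32 B=13 C=11 D=30] open={R10,R4,R5,R7,R8,R9}
Step 15: reserve R11 D 2 -> on_hand[A=47 B=23 C=21 D=30] avail[A=32 B=13 C=11 D=28] open={R10,R11,R4,R5,R7,R8,R9}
Step 16: reserve R12 D 5 -> on_hand[A=47 B=23 C=21 D=30] avail[A=32 B=13 C=11 D=23] open={R10,R11,R12,R4,R5,R7,R8,R9}
Step 17: reserve R13 D 4 -> on_hand[A=47 B=23 C=21 D=30] avail[A=32 B=13 C=11 D=19] open={R10,R11,R12,R13,R4,R5,R7,R8,R9}
Step 18: reserve R14 C 9 -> on_hand[A=47 B=23 C=21 D=30] avail[A=32 B=13 C=2 D=19] open={R10,R11,R12,R13,R14,R4,R5,R7,R8,R9}
Step 19: reserve R15 C 2 -> on_hand[A=47 B=23 C=21 D=30] avail[A=32 B=13 C=0 D=19] open={R10,R11,R12,R13,R14,R15,R4,R5,R7,R8,R9}
Step 20: reserve R16 A 1 -> on_hand[A=47 B=23 C=21 D=30] avail[A=31 B=13 C=0 D=19] open={R10,R11,R12,R13,R14,R15,R16,R4,R5,R7,R8,R9}
Step 21: cancel R16 -> on_hand[A=47 B=23 C=21 D=30] avail[A=32 B=13 C=0 D=19] open={R10,R11,R12,R13,R14,R15,R4,R5,R7,R8,R9}
Step 22: reserve R17 D 4 -> on_hand[A=47 B=23 C=21 D=30] avail[A=32 B=13 C=0 D=15] open={R10,R11,R12,R13,R14,R15,R17,R4,R5,R7,R8,R9}

Answer: A: 32
B: 13
C: 0
D: 15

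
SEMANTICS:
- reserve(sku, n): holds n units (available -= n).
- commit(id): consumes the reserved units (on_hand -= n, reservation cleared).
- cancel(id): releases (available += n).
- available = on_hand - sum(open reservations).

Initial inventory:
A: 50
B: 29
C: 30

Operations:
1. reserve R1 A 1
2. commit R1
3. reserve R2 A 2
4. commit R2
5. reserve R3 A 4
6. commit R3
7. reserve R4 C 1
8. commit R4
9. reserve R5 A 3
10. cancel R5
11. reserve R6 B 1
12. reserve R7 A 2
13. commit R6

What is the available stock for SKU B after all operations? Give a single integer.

Step 1: reserve R1 A 1 -> on_hand[A=50 B=29 C=30] avail[A=49 B=29 C=30] open={R1}
Step 2: commit R1 -> on_hand[A=49 B=29 C=30] avail[A=49 B=29 C=30] open={}
Step 3: reserve R2 A 2 -> on_hand[A=49 B=29 C=30] avail[A=47 B=29 C=30] open={R2}
Step 4: commit R2 -> on_hand[A=47 B=29 C=30] avail[A=47 B=29 C=30] open={}
Step 5: reserve R3 A 4 -> on_hand[A=47 B=29 C=30] avail[A=43 B=29 C=30] open={R3}
Step 6: commit R3 -> on_hand[A=43 B=29 C=30] avail[A=43 B=29 C=30] open={}
Step 7: reserve R4 C 1 -> on_hand[A=43 B=29 C=30] avail[A=43 B=29 C=29] open={R4}
Step 8: commit R4 -> on_hand[A=43 B=29 C=29] avail[A=43 B=29 C=29] open={}
Step 9: reserve R5 A 3 -> on_hand[A=43 B=29 C=29] avail[A=40 B=29 C=29] open={R5}
Step 10: cancel R5 -> on_hand[A=43 B=29 C=29] avail[A=43 B=29 C=29] open={}
Step 11: reserve R6 B 1 -> on_hand[A=43 B=29 C=29] avail[A=43 B=28 C=29] open={R6}
Step 12: reserve R7 A 2 -> on_hand[A=43 B=29 C=29] avail[A=41 B=28 C=29] open={R6,R7}
Step 13: commit R6 -> on_hand[A=43 B=28 C=29] avail[A=41 B=28 C=29] open={R7}
Final available[B] = 28

Answer: 28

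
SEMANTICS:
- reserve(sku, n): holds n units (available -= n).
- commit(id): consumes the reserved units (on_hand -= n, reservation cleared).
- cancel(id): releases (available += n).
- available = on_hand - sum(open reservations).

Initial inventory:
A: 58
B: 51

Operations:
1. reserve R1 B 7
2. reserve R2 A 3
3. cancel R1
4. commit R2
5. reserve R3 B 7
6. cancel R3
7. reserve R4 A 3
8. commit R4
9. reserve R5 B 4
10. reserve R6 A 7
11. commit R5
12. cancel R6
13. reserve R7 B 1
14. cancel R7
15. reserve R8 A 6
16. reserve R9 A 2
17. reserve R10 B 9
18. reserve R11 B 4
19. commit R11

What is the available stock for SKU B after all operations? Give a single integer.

Step 1: reserve R1 B 7 -> on_hand[A=58 B=51] avail[A=58 B=44] open={R1}
Step 2: reserve R2 A 3 -> on_hand[A=58 B=51] avail[A=55 B=44] open={R1,R2}
Step 3: cancel R1 -> on_hand[A=58 B=51] avail[A=55 B=51] open={R2}
Step 4: commit R2 -> on_hand[A=55 B=51] avail[A=55 B=51] open={}
Step 5: reserve R3 B 7 -> on_hand[A=55 B=51] avail[A=55 B=44] open={R3}
Step 6: cancel R3 -> on_hand[A=55 B=51] avail[A=55 B=51] open={}
Step 7: reserve R4 A 3 -> on_hand[A=55 B=51] avail[A=52 B=51] open={R4}
Step 8: commit R4 -> on_hand[A=52 B=51] avail[A=52 B=51] open={}
Step 9: reserve R5 B 4 -> on_hand[A=52 B=51] avail[A=52 B=47] open={R5}
Step 10: reserve R6 A 7 -> on_hand[A=52 B=51] avail[A=45 B=47] open={R5,R6}
Step 11: commit R5 -> on_hand[A=52 B=47] avail[A=45 B=47] open={R6}
Step 12: cancel R6 -> on_hand[A=52 B=47] avail[A=52 B=47] open={}
Step 13: reserve R7 B 1 -> on_hand[A=52 B=47] avail[A=52 B=46] open={R7}
Step 14: cancel R7 -> on_hand[A=52 B=47] avail[A=52 B=47] open={}
Step 15: reserve R8 A 6 -> on_hand[A=52 B=47] avail[A=46 B=47] open={R8}
Step 16: reserve R9 A 2 -> on_hand[A=52 B=47] avail[A=44 B=47] open={R8,R9}
Step 17: reserve R10 B 9 -> on_hand[A=52 B=47] avail[A=44 B=38] open={R10,R8,R9}
Step 18: reserve R11 B 4 -> on_hand[A=52 B=47] avail[A=44 B=34] open={R10,R11,R8,R9}
Step 19: commit R11 -> on_hand[A=52 B=43] avail[A=44 B=34] open={R10,R8,R9}
Final available[B] = 34

Answer: 34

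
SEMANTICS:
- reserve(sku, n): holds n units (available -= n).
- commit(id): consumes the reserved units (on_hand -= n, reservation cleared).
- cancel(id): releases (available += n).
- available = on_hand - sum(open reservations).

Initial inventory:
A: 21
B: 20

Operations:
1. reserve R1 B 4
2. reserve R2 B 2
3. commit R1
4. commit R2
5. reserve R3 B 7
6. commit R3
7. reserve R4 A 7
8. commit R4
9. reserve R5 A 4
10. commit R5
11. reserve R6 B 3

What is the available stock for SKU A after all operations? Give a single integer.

Step 1: reserve R1 B 4 -> on_hand[A=21 B=20] avail[A=21 B=16] open={R1}
Step 2: reserve R2 B 2 -> on_hand[A=21 B=20] avail[A=21 B=14] open={R1,R2}
Step 3: commit R1 -> on_hand[A=21 B=16] avail[A=21 B=14] open={R2}
Step 4: commit R2 -> on_hand[A=21 B=14] avail[A=21 B=14] open={}
Step 5: reserve R3 B 7 -> on_hand[A=21 B=14] avail[A=21 B=7] open={R3}
Step 6: commit R3 -> on_hand[A=21 B=7] avail[A=21 B=7] open={}
Step 7: reserve R4 A 7 -> on_hand[A=21 B=7] avail[A=14 B=7] open={R4}
Step 8: commit R4 -> on_hand[A=14 B=7] avail[A=14 B=7] open={}
Step 9: reserve R5 A 4 -> on_hand[A=14 B=7] avail[A=10 B=7] open={R5}
Step 10: commit R5 -> on_hand[A=10 B=7] avail[A=10 B=7] open={}
Step 11: reserve R6 B 3 -> on_hand[A=10 B=7] avail[A=10 B=4] open={R6}
Final available[A] = 10

Answer: 10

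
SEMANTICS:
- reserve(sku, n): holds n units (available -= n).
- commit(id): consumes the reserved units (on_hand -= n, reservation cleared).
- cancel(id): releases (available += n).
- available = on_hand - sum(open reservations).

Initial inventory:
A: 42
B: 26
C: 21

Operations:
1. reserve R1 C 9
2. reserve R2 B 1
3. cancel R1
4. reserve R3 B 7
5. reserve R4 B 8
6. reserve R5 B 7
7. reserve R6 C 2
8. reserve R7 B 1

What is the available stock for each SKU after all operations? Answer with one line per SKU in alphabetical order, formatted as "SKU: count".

Answer: A: 42
B: 2
C: 19

Derivation:
Step 1: reserve R1 C 9 -> on_hand[A=42 B=26 C=21] avail[A=42 B=26 C=12] open={R1}
Step 2: reserve R2 B 1 -> on_hand[A=42 B=26 C=21] avail[A=42 B=25 C=12] open={R1,R2}
Step 3: cancel R1 -> on_hand[A=42 B=26 C=21] avail[A=42 B=25 C=21] open={R2}
Step 4: reserve R3 B 7 -> on_hand[A=42 B=26 C=21] avail[A=42 B=18 C=21] open={R2,R3}
Step 5: reserve R4 B 8 -> on_hand[A=42 B=26 C=21] avail[A=42 B=10 C=21] open={R2,R3,R4}
Step 6: reserve R5 B 7 -> on_hand[A=42 B=26 C=21] avail[A=42 B=3 C=21] open={R2,R3,R4,R5}
Step 7: reserve R6 C 2 -> on_hand[A=42 B=26 C=21] avail[A=42 B=3 C=19] open={R2,R3,R4,R5,R6}
Step 8: reserve R7 B 1 -> on_hand[A=42 B=26 C=21] avail[A=42 B=2 C=19] open={R2,R3,R4,R5,R6,R7}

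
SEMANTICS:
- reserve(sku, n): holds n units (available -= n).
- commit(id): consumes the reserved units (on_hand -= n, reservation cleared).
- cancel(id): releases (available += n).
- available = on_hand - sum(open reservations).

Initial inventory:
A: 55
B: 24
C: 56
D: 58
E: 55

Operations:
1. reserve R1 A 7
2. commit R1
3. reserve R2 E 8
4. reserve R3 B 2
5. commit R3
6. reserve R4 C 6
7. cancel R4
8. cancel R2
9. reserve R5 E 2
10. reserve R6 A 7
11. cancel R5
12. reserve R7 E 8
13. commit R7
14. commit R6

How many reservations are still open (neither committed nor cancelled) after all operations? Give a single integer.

Step 1: reserve R1 A 7 -> on_hand[A=55 B=24 C=56 D=58 E=55] avail[A=48 B=24 C=56 D=58 E=55] open={R1}
Step 2: commit R1 -> on_hand[A=48 B=24 C=56 D=58 E=55] avail[A=48 B=24 C=56 D=58 E=55] open={}
Step 3: reserve R2 E 8 -> on_hand[A=48 B=24 C=56 D=58 E=55] avail[A=48 B=24 C=56 D=58 E=47] open={R2}
Step 4: reserve R3 B 2 -> on_hand[A=48 B=24 C=56 D=58 E=55] avail[A=48 B=22 C=56 D=58 E=47] open={R2,R3}
Step 5: commit R3 -> on_hand[A=48 B=22 C=56 D=58 E=55] avail[A=48 B=22 C=56 D=58 E=47] open={R2}
Step 6: reserve R4 C 6 -> on_hand[A=48 B=22 C=56 D=58 E=55] avail[A=48 B=22 C=50 D=58 E=47] open={R2,R4}
Step 7: cancel R4 -> on_hand[A=48 B=22 C=56 D=58 E=55] avail[A=48 B=22 C=56 D=58 E=47] open={R2}
Step 8: cancel R2 -> on_hand[A=48 B=22 C=56 D=58 E=55] avail[A=48 B=22 C=56 D=58 E=55] open={}
Step 9: reserve R5 E 2 -> on_hand[A=48 B=22 C=56 D=58 E=55] avail[A=48 B=22 C=56 D=58 E=53] open={R5}
Step 10: reserve R6 A 7 -> on_hand[A=48 B=22 C=56 D=58 E=55] avail[A=41 B=22 C=56 D=58 E=53] open={R5,R6}
Step 11: cancel R5 -> on_hand[A=48 B=22 C=56 D=58 E=55] avail[A=41 B=22 C=56 D=58 E=55] open={R6}
Step 12: reserve R7 E 8 -> on_hand[A=48 B=22 C=56 D=58 E=55] avail[A=41 B=22 C=56 D=58 E=47] open={R6,R7}
Step 13: commit R7 -> on_hand[A=48 B=22 C=56 D=58 E=47] avail[A=41 B=22 C=56 D=58 E=47] open={R6}
Step 14: commit R6 -> on_hand[A=41 B=22 C=56 D=58 E=47] avail[A=41 B=22 C=56 D=58 E=47] open={}
Open reservations: [] -> 0

Answer: 0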